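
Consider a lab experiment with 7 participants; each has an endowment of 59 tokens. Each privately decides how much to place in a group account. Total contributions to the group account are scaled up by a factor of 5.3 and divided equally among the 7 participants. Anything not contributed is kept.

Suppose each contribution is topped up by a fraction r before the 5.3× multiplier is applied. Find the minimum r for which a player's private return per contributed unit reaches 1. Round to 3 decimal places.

0.321

With matching at rate r, one contributed unit becomes (1 + r) in the group account and returns 5.3 × (1 + r) / 7 to the contributor.
Setting this equal to 1: 1 + r = 7/5.3 = 1.3208.
So the minimum matching rate is r = 1.3208 − 1 = 0.321.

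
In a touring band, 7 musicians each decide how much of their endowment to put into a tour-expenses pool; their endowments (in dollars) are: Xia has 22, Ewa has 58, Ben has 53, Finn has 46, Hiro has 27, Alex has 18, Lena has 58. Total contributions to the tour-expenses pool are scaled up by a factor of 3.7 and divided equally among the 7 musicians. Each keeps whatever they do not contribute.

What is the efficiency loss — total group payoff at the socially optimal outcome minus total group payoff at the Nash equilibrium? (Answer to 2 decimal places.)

The private return per contributed unit is 3.7/7 = 0.5286 < 1 for every player regardless of endowment, so the Nash equilibrium is zero contribution and the group total is Σ E_j = 22 + 58 + 53 + 46 + 27 + 18 + 58 = 282.
Each contributed unit returns 3.700 to the group, so the social optimum is full contribution by everyone: group total = 3.700 × 282 = 1043.40.
Efficiency loss = (3.700 − 1) × 282 = 761.40.

761.40 dollars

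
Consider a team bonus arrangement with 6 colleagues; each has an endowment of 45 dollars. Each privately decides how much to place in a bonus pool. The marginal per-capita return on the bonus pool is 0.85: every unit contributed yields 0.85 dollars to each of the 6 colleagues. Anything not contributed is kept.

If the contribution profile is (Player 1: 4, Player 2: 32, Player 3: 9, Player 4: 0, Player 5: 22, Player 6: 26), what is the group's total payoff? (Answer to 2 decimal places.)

651.30 dollars

Total contributed: 4 + 32 + 9 + 0 + 22 + 26 = 93; total kept: 6 × 45 − 93 = 177.
The bonus pool pays out 0.85 × 6 × 93 = 474.30 in aggregate.
Group total = 177 + 474.30 = 651.30.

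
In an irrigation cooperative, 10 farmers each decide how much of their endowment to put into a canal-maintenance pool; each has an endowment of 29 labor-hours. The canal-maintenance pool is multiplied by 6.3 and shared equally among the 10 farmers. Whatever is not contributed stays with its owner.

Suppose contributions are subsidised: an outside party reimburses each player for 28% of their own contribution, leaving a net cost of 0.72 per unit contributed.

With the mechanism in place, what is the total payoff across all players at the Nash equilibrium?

With the mechanism, a contributed unit returns (6.3/10) / 0.72 = 0.8750 per unit of net cost — still below 1 — so contributing 0 remains dominant for every player.
At the Nash equilibrium no one contributes; group total payoff = 10 × 29 = 290.

290.00 labor-hours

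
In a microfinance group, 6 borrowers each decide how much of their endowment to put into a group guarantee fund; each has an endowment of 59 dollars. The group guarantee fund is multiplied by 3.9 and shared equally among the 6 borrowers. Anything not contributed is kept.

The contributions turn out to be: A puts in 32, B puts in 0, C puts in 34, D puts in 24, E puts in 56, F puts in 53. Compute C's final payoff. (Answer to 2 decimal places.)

Total contributed: 32 + 0 + 34 + 24 + 56 + 53 = 199.
Each receives 3.9 × 199 / 6 = 129.35 from the group guarantee fund.
C keeps 59 − 34 = 25, so C's payoff is 25 + 129.35 = 154.35.

154.35 dollars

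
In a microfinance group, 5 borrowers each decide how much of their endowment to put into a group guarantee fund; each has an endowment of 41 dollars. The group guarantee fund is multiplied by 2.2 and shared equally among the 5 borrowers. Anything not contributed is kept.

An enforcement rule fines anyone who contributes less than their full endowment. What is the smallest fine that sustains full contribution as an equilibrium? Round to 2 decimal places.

Given the others contribute fully, the best deviation is to contribute 0 (any partial contribution still incurs the fine and gives up units whose private return 0.4400 is below 1).
Deviating from 41 to 0 saves 41 dollars but forfeits the deviator's share of the drop in the group guarantee fund: 2.2/5 × 41 = 18.04.
So the deviation gain is 41 − 18.04 = 22.96, and the fine must be at least 22.96 dollars to wipe it out.

22.96 dollars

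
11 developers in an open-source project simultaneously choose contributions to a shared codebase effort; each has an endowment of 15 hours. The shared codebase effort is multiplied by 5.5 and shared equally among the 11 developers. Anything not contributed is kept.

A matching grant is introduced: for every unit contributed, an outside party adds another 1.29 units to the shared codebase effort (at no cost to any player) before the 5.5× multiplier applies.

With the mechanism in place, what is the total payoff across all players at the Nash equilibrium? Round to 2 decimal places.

Under the mechanism each unit contributed yields 5.5 × 2.29 / 11 = 1.1450 back to its contributor per unit of net cost, which exceeds 1, making full contribution the dominant choice for everyone.
So the Nash equilibrium is full contribution by all 11; the group earns 5.5 × 2.29 × 165 = 2078.18.

2078.18 hours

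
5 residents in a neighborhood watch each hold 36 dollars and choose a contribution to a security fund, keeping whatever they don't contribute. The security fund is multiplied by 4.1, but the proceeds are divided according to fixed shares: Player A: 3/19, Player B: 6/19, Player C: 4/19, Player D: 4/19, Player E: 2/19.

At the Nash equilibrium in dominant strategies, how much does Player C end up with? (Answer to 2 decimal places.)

67.07 dollars

Player j's private return per contributed unit is 4.1 × (j's share). Contributing is weakly dominant for j when that share is at least 1/4.1 = 0.2439, and contributing 0 is dominant otherwise.
Player B alone (share 6/19) is above the threshold, contributing 36; the remaining 4 contribute 0. Total contributed: 36.
Player C keeps 36 and receives 4.1 × 36 × 4/19 = 31.07 from the security fund, for a payoff of 67.07.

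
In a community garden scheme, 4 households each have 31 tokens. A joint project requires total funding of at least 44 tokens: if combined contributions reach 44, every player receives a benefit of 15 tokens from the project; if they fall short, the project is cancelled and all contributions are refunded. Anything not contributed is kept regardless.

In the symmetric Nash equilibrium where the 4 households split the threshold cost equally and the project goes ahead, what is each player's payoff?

35 tokens

Equal share of the threshold: 44/4 = 11.
At this profile no one gains by cutting their contribution: any cut drops the total below 44, the project is cancelled, contributions are refunded, and the deviator ends with 31, which is less than 31 − 11 + 15 = 35. Contributing more than 11 just wastes the excess. So contributing exactly 11 is a best response.
Each player's payoff: 31 − 11 + 15 = 35.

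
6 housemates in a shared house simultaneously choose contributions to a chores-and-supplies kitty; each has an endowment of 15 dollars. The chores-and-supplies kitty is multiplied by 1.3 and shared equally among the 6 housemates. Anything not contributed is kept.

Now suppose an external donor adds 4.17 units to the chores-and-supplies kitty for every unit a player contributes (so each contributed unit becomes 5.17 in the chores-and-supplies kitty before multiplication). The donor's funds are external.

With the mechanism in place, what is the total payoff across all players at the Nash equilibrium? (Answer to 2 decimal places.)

604.89 dollars

With the mechanism, a contributed unit returns 1.3 × 5.17 / 6 = 1.1202 per unit of net cost to the contributor — now above 1 — so contributing fully is weakly dominant for every player.
At the Nash equilibrium everyone contributes 15. Group total payoff = 1.3 × 5.17 × 90 = 604.89.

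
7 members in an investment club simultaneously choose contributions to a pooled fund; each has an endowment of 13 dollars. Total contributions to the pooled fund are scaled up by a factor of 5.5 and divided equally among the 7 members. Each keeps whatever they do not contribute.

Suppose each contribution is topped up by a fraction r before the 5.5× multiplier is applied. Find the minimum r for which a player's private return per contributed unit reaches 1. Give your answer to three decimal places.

With matching at rate r, one contributed unit becomes (1 + r) in the pooled fund and returns 5.5 × (1 + r) / 7 to the contributor.
Setting this equal to 1: 1 + r = 7/5.5 = 1.2727.
So the minimum matching rate is r = 1.2727 − 1 = 0.273.

0.273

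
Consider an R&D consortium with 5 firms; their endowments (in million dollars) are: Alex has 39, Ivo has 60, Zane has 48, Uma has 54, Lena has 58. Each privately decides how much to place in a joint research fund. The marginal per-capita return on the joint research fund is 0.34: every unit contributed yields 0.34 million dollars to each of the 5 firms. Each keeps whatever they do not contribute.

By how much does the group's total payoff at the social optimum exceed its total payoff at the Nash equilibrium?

The private return per contributed unit is 0.34 < 1 for everyone, so the Nash equilibrium is zero contribution and the group total is Σ E_j = 39 + 60 + 48 + 54 + 58 = 259.
Each contributed unit returns 1.700 to the group, so the social optimum is full contribution by everyone: group total = 1.700 × 259 = 440.30.
Efficiency loss = (1.700 − 1) × 259 = 181.30.

181.30 million dollars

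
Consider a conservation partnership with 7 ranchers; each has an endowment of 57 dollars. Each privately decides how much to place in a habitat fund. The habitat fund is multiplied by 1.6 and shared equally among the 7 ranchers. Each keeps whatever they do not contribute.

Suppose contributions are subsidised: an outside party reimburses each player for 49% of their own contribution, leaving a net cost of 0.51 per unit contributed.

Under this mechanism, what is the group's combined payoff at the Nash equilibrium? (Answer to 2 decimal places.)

The effective private return is (1.6/7) / 0.51 = 0.4482, which is still under 1, so the mechanism doesn't change anyone's dominant strategy: zero contribution.
Everyone keeps their endowment and the group total is 7 × 57 = 399.

399.00 dollars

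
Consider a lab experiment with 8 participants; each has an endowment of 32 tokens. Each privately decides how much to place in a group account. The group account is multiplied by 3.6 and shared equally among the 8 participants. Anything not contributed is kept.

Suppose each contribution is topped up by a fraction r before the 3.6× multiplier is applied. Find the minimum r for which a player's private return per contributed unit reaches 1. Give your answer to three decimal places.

1.222

With matching at rate r, one contributed unit becomes (1 + r) in the group account and returns 3.6 × (1 + r) / 8 to the contributor.
Setting this equal to 1: 1 + r = 8/3.6 = 2.2222.
So the minimum matching rate is r = 2.2222 − 1 = 1.222.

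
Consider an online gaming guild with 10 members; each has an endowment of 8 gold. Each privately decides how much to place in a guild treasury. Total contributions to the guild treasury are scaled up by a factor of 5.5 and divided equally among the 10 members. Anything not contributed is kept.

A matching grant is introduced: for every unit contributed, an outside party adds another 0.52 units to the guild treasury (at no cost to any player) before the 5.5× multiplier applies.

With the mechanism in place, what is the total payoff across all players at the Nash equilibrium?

With the mechanism, a contributed unit returns 5.5 × 1.52 / 10 = 0.8360 per unit of net cost — still below 1 — so contributing 0 remains dominant for every player.
At the Nash equilibrium no one contributes; group total payoff = 10 × 8 = 80.

80.00 gold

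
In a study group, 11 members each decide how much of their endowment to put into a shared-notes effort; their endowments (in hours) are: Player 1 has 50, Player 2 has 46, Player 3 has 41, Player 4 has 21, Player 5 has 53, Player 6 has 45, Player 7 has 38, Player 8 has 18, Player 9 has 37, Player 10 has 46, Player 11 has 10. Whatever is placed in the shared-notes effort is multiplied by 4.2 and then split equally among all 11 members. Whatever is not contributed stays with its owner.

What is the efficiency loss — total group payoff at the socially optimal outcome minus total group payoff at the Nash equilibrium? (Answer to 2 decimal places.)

1296.00 hours

The private return per contributed unit is 4.2/11 = 0.3818 < 1 for every player regardless of endowment, so the Nash equilibrium is zero contribution and the group total is Σ E_j = 50 + 46 + 41 + 21 + 53 + 45 + 38 + 18 + 37 + 46 + 10 = 405.
Each contributed unit returns 4.200 to the group, so the social optimum is full contribution by everyone: group total = 4.200 × 405 = 1701.00.
Efficiency loss = (4.200 − 1) × 405 = 1296.00.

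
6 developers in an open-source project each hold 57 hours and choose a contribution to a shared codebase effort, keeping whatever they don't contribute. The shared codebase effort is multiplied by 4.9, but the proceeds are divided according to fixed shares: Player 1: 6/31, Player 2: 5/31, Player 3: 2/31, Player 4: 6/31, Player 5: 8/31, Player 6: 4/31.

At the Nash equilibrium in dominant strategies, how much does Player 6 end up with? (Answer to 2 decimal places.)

Player j's private return per contributed unit is 4.9 × (j's share). Contributing is weakly dominant for j when that share is at least 1/4.9 = 0.2041, and contributing 0 is dominant otherwise.
Player 5 alone (share 8/31) is above the threshold, contributing 57; the remaining 5 contribute 0. Total contributed: 57.
Player 6 keeps 57 and receives 4.9 × 57 × 4/31 = 36.04 from the shared codebase effort, for a payoff of 93.04.

93.04 hours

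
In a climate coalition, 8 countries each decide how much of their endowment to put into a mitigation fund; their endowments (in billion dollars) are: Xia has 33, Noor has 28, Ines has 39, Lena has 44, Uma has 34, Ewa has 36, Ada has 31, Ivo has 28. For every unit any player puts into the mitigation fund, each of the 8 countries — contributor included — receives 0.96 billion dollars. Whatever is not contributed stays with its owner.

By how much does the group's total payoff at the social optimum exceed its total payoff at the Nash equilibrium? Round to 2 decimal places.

The private return per contributed unit is 0.96 < 1 for everyone, so the Nash equilibrium is zero contribution and the group total is Σ E_j = 33 + 28 + 39 + 44 + 34 + 36 + 31 + 28 = 273.
Each contributed unit returns 7.680 to the group, so the social optimum is full contribution by everyone: group total = 7.680 × 273 = 2096.64.
Efficiency loss = (7.680 − 1) × 273 = 1823.64.

1823.64 billion dollars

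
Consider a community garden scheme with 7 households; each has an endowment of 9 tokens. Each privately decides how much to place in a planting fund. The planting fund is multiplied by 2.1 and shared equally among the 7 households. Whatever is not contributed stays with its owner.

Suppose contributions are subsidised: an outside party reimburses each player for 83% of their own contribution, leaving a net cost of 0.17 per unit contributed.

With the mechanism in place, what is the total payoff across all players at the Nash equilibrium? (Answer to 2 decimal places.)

184.59 tokens

The effective private return per unit is now (2.1/7) / 0.17 = 1.7647 > 1, so every player's dominant strategy flips to full contribution.
At the Nash equilibrium everyone contributes 9. Group total payoff = 7 × (9 × 0.83 + 2.1 × 9) = 184.59.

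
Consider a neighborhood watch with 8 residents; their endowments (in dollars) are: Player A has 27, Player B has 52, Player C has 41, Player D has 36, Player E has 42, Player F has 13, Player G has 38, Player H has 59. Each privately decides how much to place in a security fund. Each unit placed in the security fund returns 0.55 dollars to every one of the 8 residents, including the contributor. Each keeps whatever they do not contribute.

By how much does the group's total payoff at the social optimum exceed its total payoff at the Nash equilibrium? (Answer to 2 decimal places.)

1047.20 dollars

The private return per contributed unit is 0.55 < 1 for everyone, so the Nash equilibrium is zero contribution and the group total is Σ E_j = 27 + 52 + 41 + 36 + 42 + 13 + 38 + 59 = 308.
Each contributed unit returns 4.400 to the group, so the social optimum is full contribution by everyone: group total = 4.400 × 308 = 1355.20.
Efficiency loss = (4.400 − 1) × 308 = 1047.20.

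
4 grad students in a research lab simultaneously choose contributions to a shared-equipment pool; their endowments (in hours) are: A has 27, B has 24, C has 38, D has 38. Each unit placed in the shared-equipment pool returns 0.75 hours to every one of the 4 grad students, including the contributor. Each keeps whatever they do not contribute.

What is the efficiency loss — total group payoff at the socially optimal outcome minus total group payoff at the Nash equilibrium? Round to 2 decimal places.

The private return per contributed unit is 0.75 < 1 for everyone, so the Nash equilibrium is zero contribution and the group total is Σ E_j = 27 + 24 + 38 + 38 = 127.
Each contributed unit returns 3.000 to the group, so the social optimum is full contribution by everyone: group total = 3.000 × 127 = 381.00.
Efficiency loss = (3.000 − 1) × 127 = 254.00.

254.00 hours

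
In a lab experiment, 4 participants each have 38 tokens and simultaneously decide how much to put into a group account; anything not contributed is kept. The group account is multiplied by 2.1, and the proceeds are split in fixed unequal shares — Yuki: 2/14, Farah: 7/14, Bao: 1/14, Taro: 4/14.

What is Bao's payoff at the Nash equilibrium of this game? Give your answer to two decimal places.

Each unit j contributes comes back to j as 2.1 × (j's share), so j prefers to contribute only if that share exceeds 1/2.1 = 0.4762; otherwise keeping the unit dominates.
The only share above 0.4762 is Farah's 7/14, contributing 38; the remaining 3 contribute 0. Total contributed: 38.
Bao keeps 38 and receives 2.1 × 38 × 1/14 = 5.70 from the group account, for a payoff of 43.70.

43.70 tokens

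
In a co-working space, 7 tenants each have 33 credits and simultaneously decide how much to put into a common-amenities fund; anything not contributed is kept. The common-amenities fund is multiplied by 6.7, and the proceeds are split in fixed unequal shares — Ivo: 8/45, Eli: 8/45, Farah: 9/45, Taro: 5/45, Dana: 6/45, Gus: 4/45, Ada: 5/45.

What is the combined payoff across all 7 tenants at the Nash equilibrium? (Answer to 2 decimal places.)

795.30 credits

A player with share s gets back 6.7·s per unit contributed, so full contribution is dominant for anyone with s > 1/6.7 = 0.1493 and zero contribution is dominant for anyone below.
Ivo, Eli and Farah are above the threshold, contributing 33 each; the remaining 4 contribute 0. Total contributed: 99.
The common-amenities fund pays out 6.7 × 99 = 663.30 in total (split across the unequal shares, but the aggregate is all that matters for the group sum).
The 4 free-riders keep 33 each, adding 132. Group total = 132 + 663.30 = 795.30.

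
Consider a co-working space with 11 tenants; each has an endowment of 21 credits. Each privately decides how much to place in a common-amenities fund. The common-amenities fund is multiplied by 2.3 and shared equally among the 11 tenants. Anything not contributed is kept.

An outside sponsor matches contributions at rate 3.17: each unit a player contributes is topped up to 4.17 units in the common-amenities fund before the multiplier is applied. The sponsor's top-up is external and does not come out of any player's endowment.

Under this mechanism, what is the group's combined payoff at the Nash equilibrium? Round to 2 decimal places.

The effective private return is 2.3 × 4.17 / 11 = 0.8719, which is still under 1, so the mechanism doesn't change anyone's dominant strategy: zero contribution.
At the Nash equilibrium no one contributes; group total payoff = 11 × 21 = 231.

231.00 credits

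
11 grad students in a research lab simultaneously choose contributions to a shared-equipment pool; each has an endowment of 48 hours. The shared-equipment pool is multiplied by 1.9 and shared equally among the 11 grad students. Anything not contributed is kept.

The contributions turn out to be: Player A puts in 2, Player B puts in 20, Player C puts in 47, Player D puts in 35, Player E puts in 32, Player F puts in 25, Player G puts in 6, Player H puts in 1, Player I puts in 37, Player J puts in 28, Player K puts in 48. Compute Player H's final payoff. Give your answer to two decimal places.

95.54 hours

Total contributed: 2 + 20 + 47 + 35 + 32 + 25 + 6 + 1 + 37 + 28 + 48 = 281.
Each receives 1.9 × 281 / 11 = 48.54 from the shared-equipment pool.
Player H keeps 48 − 1 = 47, so Player H's payoff is 47 + 48.54 = 95.54.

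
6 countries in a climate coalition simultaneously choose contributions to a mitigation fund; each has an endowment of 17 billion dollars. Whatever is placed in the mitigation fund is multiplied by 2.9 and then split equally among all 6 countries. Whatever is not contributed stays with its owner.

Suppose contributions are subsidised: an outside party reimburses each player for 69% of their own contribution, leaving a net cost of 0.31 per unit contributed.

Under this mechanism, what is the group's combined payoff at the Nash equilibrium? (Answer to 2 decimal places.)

The effective private return per unit is now (2.9/6) / 0.31 = 1.5591 > 1, so every player's dominant strategy flips to full contribution.
So the Nash equilibrium is full contribution by all 6; the group earns 6 × (17 × 0.69 + 2.9 × 17) = 366.18.

366.18 billion dollars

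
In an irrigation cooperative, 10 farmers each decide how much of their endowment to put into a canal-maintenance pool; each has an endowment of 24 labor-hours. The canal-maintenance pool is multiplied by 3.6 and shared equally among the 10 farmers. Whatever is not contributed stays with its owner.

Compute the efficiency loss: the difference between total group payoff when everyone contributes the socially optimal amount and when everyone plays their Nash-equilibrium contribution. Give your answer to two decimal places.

624.00 labor-hours

Each contributed unit returns 3.6/10 = 0.3600 to its contributor — below 1 — so contributing 0 is dominant for every player. At the Nash equilibrium everyone keeps their 24, and the group total is 10 × 24 = 240.
Each contributed unit returns 3.600 to the group as a whole (0.3600 to each of 10 players), which exceeds 1, so the social optimum is full contribution: group total = 3.600 × 240 = 864.00.
Efficiency loss = 864.00 − 240 = 624.00.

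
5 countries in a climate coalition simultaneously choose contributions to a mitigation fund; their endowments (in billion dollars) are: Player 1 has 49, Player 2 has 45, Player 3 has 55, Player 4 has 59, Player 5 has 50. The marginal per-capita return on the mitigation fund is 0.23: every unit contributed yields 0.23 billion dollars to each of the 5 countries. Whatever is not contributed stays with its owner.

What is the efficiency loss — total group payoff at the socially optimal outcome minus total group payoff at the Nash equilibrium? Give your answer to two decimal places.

The private return per contributed unit is 0.23 < 1 for everyone, so the Nash equilibrium is zero contribution and the group total is Σ E_j = 49 + 45 + 55 + 59 + 50 = 258.
Each contributed unit returns 1.150 to the group, so the social optimum is full contribution by everyone: group total = 1.150 × 258 = 296.70.
Efficiency loss = (1.150 − 1) × 258 = 38.70.

38.70 billion dollars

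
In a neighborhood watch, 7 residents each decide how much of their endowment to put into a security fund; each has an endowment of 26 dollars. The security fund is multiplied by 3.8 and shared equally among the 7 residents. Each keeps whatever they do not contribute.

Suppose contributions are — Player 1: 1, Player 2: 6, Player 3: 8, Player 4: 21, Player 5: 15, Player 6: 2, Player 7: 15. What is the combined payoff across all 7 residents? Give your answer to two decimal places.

372.40 dollars

Total contributed: 1 + 6 + 8 + 21 + 15 + 2 + 15 = 68; total kept: 7 × 26 − 68 = 114.
The security fund pays out 3.8 × 68 = 258.40 in aggregate.
Group total = 114 + 258.40 = 372.40.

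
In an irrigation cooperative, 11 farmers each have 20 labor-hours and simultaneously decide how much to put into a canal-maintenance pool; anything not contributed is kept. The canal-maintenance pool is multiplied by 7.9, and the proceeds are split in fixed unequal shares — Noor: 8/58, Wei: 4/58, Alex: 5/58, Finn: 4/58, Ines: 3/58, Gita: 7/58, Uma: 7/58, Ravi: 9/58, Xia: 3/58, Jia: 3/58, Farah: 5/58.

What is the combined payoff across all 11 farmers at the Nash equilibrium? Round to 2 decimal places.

496.00 labor-hours

Each unit j contributes comes back to j as 7.9 × (j's share), so j prefers to contribute only if that share exceeds 1/7.9 = 0.1266; otherwise keeping the unit dominates.
Noor and Ravi are above the threshold, contributing 20 each; the remaining 9 contribute 0. Total contributed: 40.
The canal-maintenance pool pays out 7.9 × 40 = 316.00 in total (split across the unequal shares, but the aggregate is all that matters for the group sum).
The 9 free-riders keep 20 each, adding 180. Group total = 180 + 316.00 = 496.00.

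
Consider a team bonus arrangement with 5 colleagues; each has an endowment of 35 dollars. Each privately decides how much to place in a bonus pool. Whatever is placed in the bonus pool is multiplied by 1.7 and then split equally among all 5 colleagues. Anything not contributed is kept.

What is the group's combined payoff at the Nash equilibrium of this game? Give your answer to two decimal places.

175.00 dollars

Each contributed unit returns 1.7/5 = 0.3400 to its contributor — below 1 — so contributing 0 is dominant for every player. At the Nash equilibrium everyone keeps their 35, and the group total is 5 × 35 = 175.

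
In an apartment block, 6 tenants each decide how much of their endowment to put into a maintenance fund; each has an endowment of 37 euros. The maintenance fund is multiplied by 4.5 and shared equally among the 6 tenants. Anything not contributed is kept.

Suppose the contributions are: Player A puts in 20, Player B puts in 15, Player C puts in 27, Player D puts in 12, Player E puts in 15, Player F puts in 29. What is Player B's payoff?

Total contributed: 20 + 15 + 27 + 12 + 15 + 29 = 118.
Each receives 4.5 × 118 / 6 = 88.50 from the maintenance fund.
Player B keeps 37 − 15 = 22, so Player B's payoff is 22 + 88.50 = 110.50.

110.50 euros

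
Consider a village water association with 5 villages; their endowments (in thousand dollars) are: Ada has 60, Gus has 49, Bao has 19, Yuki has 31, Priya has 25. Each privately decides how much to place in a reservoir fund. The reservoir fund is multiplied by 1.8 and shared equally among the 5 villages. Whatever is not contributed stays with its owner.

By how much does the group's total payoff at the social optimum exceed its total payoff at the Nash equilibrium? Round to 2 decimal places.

The private return per contributed unit is 1.8/5 = 0.3600 < 1 for every player regardless of endowment, so the Nash equilibrium is zero contribution and the group total is Σ E_j = 60 + 49 + 19 + 31 + 25 = 184.
Each contributed unit returns 1.800 to the group, so the social optimum is full contribution by everyone: group total = 1.800 × 184 = 331.20.
Efficiency loss = (1.800 − 1) × 184 = 147.20.

147.20 thousand dollars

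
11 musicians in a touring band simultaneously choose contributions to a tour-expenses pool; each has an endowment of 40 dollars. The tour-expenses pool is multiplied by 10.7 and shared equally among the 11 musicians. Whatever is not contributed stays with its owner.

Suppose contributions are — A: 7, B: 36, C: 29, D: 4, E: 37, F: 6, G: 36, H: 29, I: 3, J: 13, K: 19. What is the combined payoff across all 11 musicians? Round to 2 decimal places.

2564.30 dollars

Total contributed: 7 + 36 + 29 + 4 + 37 + 6 + 36 + 29 + 3 + 13 + 19 = 219; total kept: 11 × 40 − 219 = 221.
The tour-expenses pool pays out 10.7 × 219 = 2343.30 in aggregate.
Group total = 221 + 2343.30 = 2564.30.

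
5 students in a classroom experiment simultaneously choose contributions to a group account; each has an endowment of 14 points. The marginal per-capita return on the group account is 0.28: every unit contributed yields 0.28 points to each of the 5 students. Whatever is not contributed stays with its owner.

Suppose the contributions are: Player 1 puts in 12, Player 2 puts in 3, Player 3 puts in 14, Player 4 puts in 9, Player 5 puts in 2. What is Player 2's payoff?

22.20 points

Total contributed: 12 + 3 + 14 + 9 + 2 = 40.
Each receives 0.28 × 40 = 11.20 from the group account.
Player 2 keeps 14 − 3 = 11, so Player 2's payoff is 11 + 11.20 = 22.20.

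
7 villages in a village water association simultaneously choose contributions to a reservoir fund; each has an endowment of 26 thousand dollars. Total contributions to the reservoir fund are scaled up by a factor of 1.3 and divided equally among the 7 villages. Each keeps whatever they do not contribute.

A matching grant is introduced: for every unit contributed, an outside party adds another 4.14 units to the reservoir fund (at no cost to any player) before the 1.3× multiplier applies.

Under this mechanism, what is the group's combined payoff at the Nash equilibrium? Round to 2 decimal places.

182.00 thousand dollars

Even with the mechanism, each unit contributed returns only 1.3 × 5.14 / 7 = 0.9546 per unit of net cost, so contributing nothing is still dominant.
At the Nash equilibrium no one contributes; group total payoff = 7 × 26 = 182.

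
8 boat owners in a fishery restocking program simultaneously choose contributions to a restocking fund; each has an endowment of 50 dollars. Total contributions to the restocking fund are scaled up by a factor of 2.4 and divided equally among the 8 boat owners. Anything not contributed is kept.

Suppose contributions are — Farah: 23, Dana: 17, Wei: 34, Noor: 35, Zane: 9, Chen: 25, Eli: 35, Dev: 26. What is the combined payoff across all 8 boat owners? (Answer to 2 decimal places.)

685.60 dollars

Total contributed: 23 + 17 + 34 + 35 + 9 + 25 + 35 + 26 = 204; total kept: 8 × 50 − 204 = 196.
The restocking fund pays out 2.4 × 204 = 489.60 in aggregate.
Group total = 196 + 489.60 = 685.60.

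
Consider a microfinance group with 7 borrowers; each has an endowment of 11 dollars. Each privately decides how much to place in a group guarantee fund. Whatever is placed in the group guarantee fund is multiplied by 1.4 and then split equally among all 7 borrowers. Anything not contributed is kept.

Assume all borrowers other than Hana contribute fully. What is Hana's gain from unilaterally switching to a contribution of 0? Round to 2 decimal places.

Switching from a contribution of 11 to 0 lets Hana keep an extra 11 dollars, but lowers the group guarantee fund by 11, which costs Hana their own share of that drop: 1.4/7 × 11 = 2.20.
Net gain = 11 − 2.20 = 8.80. The private return per contributed unit (0.2000) is below 1, so free-riding is indeed the best response regardless of what the others do.

8.80 dollars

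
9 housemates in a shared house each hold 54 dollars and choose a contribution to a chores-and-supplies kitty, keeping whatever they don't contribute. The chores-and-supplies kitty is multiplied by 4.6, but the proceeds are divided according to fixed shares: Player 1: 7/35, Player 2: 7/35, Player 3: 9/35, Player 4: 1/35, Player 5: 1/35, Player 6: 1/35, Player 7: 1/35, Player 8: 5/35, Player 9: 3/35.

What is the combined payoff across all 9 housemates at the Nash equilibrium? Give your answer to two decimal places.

680.40 dollars

For player j, contributing a unit is worthwhile iff 4.6 × (j's share) ≥ 1, i.e. iff j's share is at least 0.2174.
The only share above 0.2174 is Player 3's 9/35, contributing 54; the remaining 8 contribute 0. Total contributed: 54.
The chores-and-supplies kitty pays out 4.6 × 54 = 248.40 in total (split across the unequal shares, but the aggregate is all that matters for the group sum).
The 8 free-riders keep 54 each, adding 432. Group total = 432 + 248.40 = 680.40.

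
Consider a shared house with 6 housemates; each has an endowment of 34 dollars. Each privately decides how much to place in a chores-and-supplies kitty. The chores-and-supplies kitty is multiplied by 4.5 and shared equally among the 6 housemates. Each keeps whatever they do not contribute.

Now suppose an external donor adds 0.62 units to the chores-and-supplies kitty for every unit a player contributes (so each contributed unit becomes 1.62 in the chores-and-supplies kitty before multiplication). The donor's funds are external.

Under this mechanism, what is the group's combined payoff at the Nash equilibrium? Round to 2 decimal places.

1487.16 dollars

The effective private return per unit is now 4.5 × 1.62 / 6 = 1.2150 > 1, so every player's dominant strategy flips to full contribution.
At the Nash equilibrium everyone contributes 34. Group total payoff = 4.5 × 1.62 × 204 = 1487.16.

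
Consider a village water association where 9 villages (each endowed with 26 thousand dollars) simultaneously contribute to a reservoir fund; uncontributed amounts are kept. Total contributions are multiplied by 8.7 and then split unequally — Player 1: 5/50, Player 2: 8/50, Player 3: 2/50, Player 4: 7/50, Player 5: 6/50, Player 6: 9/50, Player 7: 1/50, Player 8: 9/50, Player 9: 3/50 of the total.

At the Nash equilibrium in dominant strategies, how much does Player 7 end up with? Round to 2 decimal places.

48.62 thousand dollars

Each unit j contributes comes back to j as 8.7 × (j's share), so j prefers to contribute only if that share exceeds 1/8.7 = 0.1149; otherwise keeping the unit dominates.
Player 2, Player 4, Player 5, Player 6 and Player 8 are above the threshold, contributing 26 each; the remaining 4 contribute 0. Total contributed: 130.
Player 7 keeps 26 and receives 8.7 × 130 × 1/50 = 22.62 from the reservoir fund, for a payoff of 48.62.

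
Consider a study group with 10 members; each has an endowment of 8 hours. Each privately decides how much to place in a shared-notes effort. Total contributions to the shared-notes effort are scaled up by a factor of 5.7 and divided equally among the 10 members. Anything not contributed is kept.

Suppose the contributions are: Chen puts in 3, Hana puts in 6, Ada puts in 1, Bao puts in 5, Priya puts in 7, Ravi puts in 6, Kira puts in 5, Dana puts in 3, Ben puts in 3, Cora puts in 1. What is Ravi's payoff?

Total contributed: 3 + 6 + 1 + 5 + 7 + 6 + 5 + 3 + 3 + 1 = 40.
Each receives 5.7 × 40 / 10 = 22.80 from the shared-notes effort.
Ravi keeps 8 − 6 = 2, so Ravi's payoff is 2 + 22.80 = 24.80.

24.80 hours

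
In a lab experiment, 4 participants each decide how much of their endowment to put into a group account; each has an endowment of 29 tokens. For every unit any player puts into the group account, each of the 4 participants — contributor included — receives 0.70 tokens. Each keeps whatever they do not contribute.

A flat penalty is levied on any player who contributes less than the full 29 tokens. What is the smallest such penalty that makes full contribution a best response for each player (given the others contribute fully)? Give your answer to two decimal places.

8.70 tokens

Given the others contribute fully, the best deviation is to contribute 0 (any partial contribution still incurs the fine and gives up units whose private return 0.70 is below 1).
Deviating from 29 to 0 saves 29 tokens but forfeits the deviator's share of the drop in the group account: 0.70 × 29 = 20.30.
So the deviation gain is 29 − 20.30 = 8.70, and the fine must be at least 8.70 tokens to wipe it out.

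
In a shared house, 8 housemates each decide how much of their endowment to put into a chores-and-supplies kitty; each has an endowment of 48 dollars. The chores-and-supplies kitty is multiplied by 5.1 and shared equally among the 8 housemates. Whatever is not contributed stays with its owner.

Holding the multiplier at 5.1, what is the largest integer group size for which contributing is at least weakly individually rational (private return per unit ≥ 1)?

Private return per unit is 5.1/(group size), which is ≥ 1 whenever the group size is ≤ 5.1.
The largest such integer is 5.

5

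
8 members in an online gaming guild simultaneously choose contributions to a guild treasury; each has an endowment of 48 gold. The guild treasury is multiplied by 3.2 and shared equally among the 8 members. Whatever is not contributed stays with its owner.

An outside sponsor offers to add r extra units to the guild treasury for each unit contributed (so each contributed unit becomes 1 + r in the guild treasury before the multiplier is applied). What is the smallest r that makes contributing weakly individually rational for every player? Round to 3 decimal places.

1.500

With matching at rate r, one contributed unit becomes (1 + r) in the guild treasury and returns 3.2 × (1 + r) / 8 to the contributor.
Setting this equal to 1: 1 + r = 8/3.2 = 2.5000.
So the minimum matching rate is r = 2.5000 − 1 = 1.500.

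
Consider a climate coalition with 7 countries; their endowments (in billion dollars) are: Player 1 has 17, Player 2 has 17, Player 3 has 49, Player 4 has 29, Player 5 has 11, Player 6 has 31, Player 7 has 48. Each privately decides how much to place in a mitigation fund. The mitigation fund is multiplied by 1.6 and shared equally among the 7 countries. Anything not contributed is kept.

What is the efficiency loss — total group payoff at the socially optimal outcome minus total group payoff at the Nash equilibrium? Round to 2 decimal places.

121.20 billion dollars

The private return per contributed unit is 1.6/7 = 0.2286 < 1 for every player regardless of endowment, so the Nash equilibrium is zero contribution and the group total is Σ E_j = 17 + 17 + 49 + 29 + 11 + 31 + 48 = 202.
Each contributed unit returns 1.600 to the group, so the social optimum is full contribution by everyone: group total = 1.600 × 202 = 323.20.
Efficiency loss = (1.600 − 1) × 202 = 121.20.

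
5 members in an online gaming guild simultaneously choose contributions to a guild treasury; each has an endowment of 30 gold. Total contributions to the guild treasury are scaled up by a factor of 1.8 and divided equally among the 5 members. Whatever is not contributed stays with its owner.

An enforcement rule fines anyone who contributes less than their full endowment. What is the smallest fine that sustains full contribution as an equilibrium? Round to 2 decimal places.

19.20 gold

Given the others contribute fully, the best deviation is to contribute 0 (any partial contribution still incurs the fine and gives up units whose private return 0.3600 is below 1).
Deviating from 30 to 0 saves 30 gold but forfeits the deviator's share of the drop in the guild treasury: 1.8/5 × 30 = 10.80.
So the deviation gain is 30 − 10.80 = 19.20, and the fine must be at least 19.20 gold to wipe it out.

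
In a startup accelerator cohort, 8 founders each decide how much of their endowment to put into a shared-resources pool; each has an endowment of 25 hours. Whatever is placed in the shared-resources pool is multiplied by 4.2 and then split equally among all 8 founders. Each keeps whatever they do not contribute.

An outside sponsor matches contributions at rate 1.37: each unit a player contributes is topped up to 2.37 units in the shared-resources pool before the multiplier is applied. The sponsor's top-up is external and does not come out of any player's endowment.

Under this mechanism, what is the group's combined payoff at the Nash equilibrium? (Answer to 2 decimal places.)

The effective private return per unit is now 4.2 × 2.37 / 8 = 1.2443 > 1, so every player's dominant strategy flips to full contribution.
At the Nash equilibrium everyone contributes 25. Group total payoff = 4.2 × 2.37 × 200 = 1990.80.

1990.80 hours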